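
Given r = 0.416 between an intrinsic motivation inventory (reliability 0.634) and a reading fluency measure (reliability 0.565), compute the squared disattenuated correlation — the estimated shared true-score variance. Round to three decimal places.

0.483

Disattenuated r = 0.416 / √(0.634 × 0.565) = 0.416 / 0.5985 = 0.6951.
Shared true-score variance = 0.6951² = 0.4832 ≈ 0.483.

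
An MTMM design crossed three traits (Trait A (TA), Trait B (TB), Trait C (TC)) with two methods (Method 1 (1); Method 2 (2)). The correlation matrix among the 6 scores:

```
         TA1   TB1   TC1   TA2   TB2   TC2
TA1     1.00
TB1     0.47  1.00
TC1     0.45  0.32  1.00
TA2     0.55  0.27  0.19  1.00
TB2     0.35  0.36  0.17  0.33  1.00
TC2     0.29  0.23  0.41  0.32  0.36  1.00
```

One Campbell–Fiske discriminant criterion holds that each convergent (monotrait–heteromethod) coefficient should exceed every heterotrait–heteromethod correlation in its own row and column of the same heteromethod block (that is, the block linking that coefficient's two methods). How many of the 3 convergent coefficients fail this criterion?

0

Each convergent coefficient versus the relevant comparison correlations:
TA (methods 1·2): 0.55 vs {0.35, 0.27, 0.29, 0.19} → pass.
TB (methods 1·2): 0.36 vs {0.27, 0.35, 0.23, 0.17} → pass.
TC (methods 1·2): 0.41 vs {0.19, 0.29, 0.17, 0.23} → pass.
0 of 3 fail.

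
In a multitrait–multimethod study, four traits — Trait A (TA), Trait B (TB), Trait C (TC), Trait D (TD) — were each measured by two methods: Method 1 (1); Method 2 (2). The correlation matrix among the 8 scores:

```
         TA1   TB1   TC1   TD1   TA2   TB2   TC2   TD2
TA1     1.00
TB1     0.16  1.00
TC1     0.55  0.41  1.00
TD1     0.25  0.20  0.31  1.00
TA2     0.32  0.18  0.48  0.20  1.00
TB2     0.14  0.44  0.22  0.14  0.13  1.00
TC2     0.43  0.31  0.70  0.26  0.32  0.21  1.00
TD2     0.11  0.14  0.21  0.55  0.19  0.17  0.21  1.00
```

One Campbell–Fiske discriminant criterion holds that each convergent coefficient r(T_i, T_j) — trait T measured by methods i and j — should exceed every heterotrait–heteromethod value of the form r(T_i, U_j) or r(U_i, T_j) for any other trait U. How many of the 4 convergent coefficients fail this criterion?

Each convergent coefficient versus the relevant comparison correlations:
TA (methods 1·2): 0.32 vs {0.14, 0.18, 0.43, 0.48, 0.11, 0.20} → fail.
TB (methods 1·2): 0.44 vs {0.18, 0.14, 0.31, 0.22, 0.14, 0.14} → pass.
TC (methods 1·2): 0.70 vs {0.48, 0.43, 0.22, 0.31, 0.21, 0.26} → pass.
TD (methods 1·2): 0.55 vs {0.20, 0.11, 0.14, 0.14, 0.26, 0.21} → pass.
1 of 4 fail.

1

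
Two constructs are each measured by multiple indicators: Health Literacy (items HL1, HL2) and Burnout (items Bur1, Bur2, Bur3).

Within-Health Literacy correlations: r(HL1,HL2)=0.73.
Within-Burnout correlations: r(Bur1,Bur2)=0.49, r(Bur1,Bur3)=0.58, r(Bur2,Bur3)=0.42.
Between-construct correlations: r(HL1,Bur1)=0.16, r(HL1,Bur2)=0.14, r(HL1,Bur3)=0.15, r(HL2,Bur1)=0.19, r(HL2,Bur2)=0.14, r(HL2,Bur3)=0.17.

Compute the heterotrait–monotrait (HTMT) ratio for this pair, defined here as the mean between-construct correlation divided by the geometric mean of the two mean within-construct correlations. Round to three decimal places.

Mean heterotrait r = 0.95/6 = 0.1583.
Mean within-HL = 0.73/1 = 0.7300; mean within-Bur = 1.49/3 = 0.4967.
Geometric mean = √(0.7300 × 0.4967) = 0.6022.
HTMT = 0.1583 / 0.6022 = 0.263.

0.263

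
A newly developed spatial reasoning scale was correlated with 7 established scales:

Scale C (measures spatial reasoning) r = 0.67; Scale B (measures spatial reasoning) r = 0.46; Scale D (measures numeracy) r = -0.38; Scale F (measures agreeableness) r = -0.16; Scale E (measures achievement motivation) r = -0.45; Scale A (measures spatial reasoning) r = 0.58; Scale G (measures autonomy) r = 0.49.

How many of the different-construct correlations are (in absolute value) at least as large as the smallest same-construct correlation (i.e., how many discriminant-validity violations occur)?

1

Convergent (same construct = spatial reasoning): Scale C, Scale B, Scale A.
Smallest convergent = 0.46. Discriminant |r|: 0.38, 0.16, 0.45, 0.49; count ≥ 0.46 → 1.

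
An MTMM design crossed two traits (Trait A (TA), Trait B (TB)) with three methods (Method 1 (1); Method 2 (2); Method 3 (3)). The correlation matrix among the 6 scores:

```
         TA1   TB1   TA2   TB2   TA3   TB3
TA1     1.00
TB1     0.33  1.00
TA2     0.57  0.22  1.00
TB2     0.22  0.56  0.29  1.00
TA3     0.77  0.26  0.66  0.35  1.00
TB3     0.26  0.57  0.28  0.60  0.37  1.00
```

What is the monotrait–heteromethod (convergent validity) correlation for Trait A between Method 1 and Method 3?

Same trait (TA), different methods: r(TA1, TA3) = 0.77.

0.77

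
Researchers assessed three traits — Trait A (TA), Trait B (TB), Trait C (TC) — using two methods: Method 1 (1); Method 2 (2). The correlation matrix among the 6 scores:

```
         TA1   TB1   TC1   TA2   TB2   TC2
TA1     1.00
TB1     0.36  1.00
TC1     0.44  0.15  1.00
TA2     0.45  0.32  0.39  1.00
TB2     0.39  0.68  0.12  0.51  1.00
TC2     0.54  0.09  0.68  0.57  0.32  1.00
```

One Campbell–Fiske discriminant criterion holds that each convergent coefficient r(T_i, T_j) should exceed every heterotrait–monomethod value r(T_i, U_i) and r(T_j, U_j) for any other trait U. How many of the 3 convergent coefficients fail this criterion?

Checking each validity diagonal entry against its comparison values:
TA (methods 1·2): 0.45 vs {0.36, 0.51, 0.44, 0.57} → fail.
TB (methods 1·2): 0.68 vs {0.36, 0.51, 0.15, 0.32} → pass.
TC (methods 1·2): 0.68 vs {0.44, 0.57, 0.15, 0.32} → pass.
1 of 3 fail.

1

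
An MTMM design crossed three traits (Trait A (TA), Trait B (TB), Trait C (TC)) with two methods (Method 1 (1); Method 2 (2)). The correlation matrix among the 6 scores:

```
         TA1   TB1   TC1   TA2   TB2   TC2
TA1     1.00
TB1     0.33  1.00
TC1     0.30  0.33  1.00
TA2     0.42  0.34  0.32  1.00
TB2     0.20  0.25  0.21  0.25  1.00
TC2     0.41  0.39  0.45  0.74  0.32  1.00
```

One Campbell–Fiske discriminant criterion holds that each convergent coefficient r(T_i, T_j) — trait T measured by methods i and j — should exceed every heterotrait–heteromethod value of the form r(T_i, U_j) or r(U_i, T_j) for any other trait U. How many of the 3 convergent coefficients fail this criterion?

1

Checking each validity diagonal entry against its comparison values:
TA (methods 1·2): 0.42 vs {0.20, 0.34, 0.41, 0.32} → pass.
TB (methods 1·2): 0.25 vs {0.34, 0.20, 0.39, 0.21} → fail.
TC (methods 1·2): 0.45 vs {0.32, 0.41, 0.21, 0.39} → pass.
1 of 3 fail.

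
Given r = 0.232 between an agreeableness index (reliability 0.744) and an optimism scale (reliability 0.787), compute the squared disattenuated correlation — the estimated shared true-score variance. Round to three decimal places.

0.092

Disattenuated r = 0.232 / √(0.744 × 0.787) = 0.232 / 0.7652 = 0.3032.
Shared true-score variance = 0.3032² = 0.0919 ≈ 0.092.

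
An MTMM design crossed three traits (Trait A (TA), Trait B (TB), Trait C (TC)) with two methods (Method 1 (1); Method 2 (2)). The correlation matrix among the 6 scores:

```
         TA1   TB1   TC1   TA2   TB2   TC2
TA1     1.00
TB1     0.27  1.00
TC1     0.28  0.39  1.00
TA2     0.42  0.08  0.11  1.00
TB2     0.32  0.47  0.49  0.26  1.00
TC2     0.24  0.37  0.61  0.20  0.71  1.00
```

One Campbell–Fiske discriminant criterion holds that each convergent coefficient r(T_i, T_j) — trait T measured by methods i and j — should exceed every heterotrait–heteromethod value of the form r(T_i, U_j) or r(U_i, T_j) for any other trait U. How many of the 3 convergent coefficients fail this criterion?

Convergent coefficients and their comparison sets:
TA (methods 1·2): 0.42 vs {0.32, 0.08, 0.24, 0.11} → pass.
TB (methods 1·2): 0.47 vs {0.08, 0.32, 0.37, 0.49} → fail.
TC (methods 1·2): 0.61 vs {0.11, 0.24, 0.49, 0.37} → pass.
1 of 3 fail.

1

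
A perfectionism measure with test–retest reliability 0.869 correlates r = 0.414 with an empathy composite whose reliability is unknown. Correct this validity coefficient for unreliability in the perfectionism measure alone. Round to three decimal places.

0.444

Single correction: r_c = r_obs / √r_xx = 0.414 / √0.869 = 0.414 / 0.9322 ≈ 0.444.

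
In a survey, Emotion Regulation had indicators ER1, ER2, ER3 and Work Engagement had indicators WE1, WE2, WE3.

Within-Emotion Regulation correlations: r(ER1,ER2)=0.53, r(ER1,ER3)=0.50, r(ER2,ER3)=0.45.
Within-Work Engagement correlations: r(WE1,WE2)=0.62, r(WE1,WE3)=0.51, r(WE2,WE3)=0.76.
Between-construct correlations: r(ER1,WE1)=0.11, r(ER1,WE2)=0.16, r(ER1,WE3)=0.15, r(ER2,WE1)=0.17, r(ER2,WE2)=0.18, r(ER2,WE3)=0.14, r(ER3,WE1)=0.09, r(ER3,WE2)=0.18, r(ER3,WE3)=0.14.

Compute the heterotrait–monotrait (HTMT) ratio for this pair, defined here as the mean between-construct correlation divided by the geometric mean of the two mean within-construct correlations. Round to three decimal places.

Between-construct mean = 1.32/9 = 0.1467.
Mean within-ER = 1.48/3 = 0.4933; mean within-WE = 1.89/3 = 0.6300.
Geometric mean = √(0.4933 × 0.6300) = 0.5575.
HTMT = 0.1467 / 0.5575 = 0.263.

0.263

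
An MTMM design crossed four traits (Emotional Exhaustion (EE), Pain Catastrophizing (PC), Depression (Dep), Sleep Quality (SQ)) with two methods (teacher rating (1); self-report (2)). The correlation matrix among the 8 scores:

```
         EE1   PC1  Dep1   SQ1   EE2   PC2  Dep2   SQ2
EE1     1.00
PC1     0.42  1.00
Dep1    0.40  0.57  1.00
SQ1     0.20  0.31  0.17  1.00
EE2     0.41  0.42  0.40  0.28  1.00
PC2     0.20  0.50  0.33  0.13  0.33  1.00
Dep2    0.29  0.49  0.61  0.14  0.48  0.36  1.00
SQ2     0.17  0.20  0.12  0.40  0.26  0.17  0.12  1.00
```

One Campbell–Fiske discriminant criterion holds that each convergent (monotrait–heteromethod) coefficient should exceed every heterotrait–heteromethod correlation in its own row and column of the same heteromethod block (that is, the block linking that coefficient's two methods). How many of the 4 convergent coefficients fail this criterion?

Convergent coefficients and their comparison sets:
EE (methods 1·2): 0.41 vs {0.20, 0.42, 0.29, 0.40, 0.17, 0.28} → fail.
PC (methods 1·2): 0.50 vs {0.42, 0.20, 0.49, 0.33, 0.20, 0.13} → pass.
Dep (methods 1·2): 0.61 vs {0.40, 0.29, 0.33, 0.49, 0.12, 0.14} → pass.
SQ (methods 1·2): 0.40 vs {0.28, 0.17, 0.13, 0.20, 0.14, 0.12} → pass.
1 of 4 fail.

1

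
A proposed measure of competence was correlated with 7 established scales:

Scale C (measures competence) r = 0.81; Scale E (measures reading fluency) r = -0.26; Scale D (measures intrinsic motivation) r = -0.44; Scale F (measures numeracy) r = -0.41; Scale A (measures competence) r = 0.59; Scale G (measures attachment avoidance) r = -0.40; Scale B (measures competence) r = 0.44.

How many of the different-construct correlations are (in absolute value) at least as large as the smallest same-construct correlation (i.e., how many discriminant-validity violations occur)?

1

Convergent (same construct = competence): Scale C, Scale A, Scale B.
Smallest convergent = 0.44. Discriminant |r|: 0.26, 0.44, 0.41, 0.40; count ≥ 0.44 → 1.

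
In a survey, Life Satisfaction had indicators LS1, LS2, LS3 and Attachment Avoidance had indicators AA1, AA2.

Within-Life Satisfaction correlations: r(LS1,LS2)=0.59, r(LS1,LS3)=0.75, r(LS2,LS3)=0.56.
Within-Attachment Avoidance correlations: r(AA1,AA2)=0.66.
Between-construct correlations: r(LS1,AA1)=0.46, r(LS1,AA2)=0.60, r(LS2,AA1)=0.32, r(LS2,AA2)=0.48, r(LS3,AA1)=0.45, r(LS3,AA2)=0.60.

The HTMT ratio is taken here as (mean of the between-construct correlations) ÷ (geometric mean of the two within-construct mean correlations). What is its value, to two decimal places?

Mean between = 2.91/6 = 0.4850.
Mean within-LS = 1.90/3 = 0.6333; mean within-AA = 0.66/1 = 0.6600.
Geometric mean = √(0.6333 × 0.6600) = 0.6465.
HTMT = 0.4850 / 0.6465 = 0.75.

0.75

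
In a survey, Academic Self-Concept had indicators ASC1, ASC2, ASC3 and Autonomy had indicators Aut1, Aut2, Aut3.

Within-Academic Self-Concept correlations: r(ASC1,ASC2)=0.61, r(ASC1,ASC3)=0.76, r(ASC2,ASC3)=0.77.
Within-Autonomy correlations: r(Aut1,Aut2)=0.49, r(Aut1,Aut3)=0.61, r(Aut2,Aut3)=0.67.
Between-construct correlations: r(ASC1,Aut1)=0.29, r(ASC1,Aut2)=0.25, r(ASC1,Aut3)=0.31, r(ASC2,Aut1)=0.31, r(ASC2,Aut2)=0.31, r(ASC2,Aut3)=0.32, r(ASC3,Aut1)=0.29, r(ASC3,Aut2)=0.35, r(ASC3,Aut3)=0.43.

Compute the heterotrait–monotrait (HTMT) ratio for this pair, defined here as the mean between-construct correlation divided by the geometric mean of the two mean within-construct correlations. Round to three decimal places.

Mean heterotrait r = 2.86/9 = 0.3178.
Mean within-ASC = 2.14/3 = 0.7133; mean within-Aut = 1.77/3 = 0.5900.
Geometric mean = √(0.7133 × 0.5900) = 0.6487.
HTMT = 0.3178 / 0.6487 = 0.490.

0.490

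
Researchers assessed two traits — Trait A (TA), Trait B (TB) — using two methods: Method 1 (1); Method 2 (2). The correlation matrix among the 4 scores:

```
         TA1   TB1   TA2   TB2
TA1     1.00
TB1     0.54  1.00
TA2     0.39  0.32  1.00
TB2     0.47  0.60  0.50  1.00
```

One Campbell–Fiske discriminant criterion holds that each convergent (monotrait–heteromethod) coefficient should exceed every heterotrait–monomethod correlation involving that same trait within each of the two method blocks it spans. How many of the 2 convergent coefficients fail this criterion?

1

Convergent coefficients and their comparison sets:
TA (methods 1·2): 0.39 vs {0.54, 0.50} → fail.
TB (methods 1·2): 0.60 vs {0.54, 0.50} → pass.
1 of 2 fail.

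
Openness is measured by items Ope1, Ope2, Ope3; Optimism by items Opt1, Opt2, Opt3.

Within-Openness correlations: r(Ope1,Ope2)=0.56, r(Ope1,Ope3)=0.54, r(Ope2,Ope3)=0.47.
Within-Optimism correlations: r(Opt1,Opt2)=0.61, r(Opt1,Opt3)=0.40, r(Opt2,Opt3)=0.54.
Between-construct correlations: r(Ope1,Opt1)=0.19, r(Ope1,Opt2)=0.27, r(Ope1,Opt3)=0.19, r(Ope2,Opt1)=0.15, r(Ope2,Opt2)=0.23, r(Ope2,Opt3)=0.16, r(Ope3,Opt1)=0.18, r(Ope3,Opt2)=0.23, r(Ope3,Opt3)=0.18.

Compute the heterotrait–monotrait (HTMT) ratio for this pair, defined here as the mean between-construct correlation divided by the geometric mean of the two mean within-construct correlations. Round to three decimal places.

Between-construct mean = 1.78/9 = 0.1978.
Mean within-Ope = 1.57/3 = 0.5233; mean within-Opt = 1.55/3 = 0.5167.
Geometric mean = √(0.5233 × 0.5167) = 0.5200.
HTMT = 0.1978 / 0.5200 = 0.380.

0.380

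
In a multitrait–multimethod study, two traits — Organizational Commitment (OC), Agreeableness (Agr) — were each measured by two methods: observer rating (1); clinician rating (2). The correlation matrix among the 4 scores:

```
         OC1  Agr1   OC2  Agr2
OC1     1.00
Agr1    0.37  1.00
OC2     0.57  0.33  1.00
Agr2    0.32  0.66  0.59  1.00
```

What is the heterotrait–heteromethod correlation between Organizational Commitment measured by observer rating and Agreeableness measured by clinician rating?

Different traits and methods: r(OC1, Agr2) = 0.32.

0.32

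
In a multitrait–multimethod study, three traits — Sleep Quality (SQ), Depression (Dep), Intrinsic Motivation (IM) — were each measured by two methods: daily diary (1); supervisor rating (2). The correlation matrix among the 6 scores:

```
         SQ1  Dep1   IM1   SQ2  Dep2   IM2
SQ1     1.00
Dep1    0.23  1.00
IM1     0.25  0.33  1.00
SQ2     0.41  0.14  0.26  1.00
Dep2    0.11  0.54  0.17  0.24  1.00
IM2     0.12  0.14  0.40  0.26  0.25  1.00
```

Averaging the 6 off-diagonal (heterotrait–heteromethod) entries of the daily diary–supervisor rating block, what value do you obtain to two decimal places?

HTHM values (method 1 × method 2): 0.11, 0.12, 0.14, 0.14, 0.26, 0.17; mean = 0.94/6 = 0.16.

0.16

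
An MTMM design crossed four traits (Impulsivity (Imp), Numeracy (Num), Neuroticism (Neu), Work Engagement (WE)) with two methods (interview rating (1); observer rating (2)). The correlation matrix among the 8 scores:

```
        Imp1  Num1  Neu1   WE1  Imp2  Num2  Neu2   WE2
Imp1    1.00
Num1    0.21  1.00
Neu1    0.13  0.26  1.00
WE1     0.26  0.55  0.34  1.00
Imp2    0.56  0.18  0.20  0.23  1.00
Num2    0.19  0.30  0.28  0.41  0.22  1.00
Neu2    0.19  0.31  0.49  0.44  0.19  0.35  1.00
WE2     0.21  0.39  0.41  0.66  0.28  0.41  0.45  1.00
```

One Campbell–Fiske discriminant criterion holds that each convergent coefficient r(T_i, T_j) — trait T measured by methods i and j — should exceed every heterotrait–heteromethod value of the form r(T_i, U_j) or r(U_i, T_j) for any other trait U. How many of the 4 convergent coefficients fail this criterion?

1

Convergent coefficients and their comparison sets:
Imp (methods 1·2): 0.56 vs {0.19, 0.18, 0.19, 0.20, 0.21, 0.23} → pass.
Num (methods 1·2): 0.30 vs {0.18, 0.19, 0.31, 0.28, 0.39, 0.41} → fail.
Neu (methods 1·2): 0.49 vs {0.20, 0.19, 0.28, 0.31, 0.41, 0.44} → pass.
WE (methods 1·2): 0.66 vs {0.23, 0.21, 0.41, 0.39, 0.44, 0.41} → pass.
1 of 4 fail.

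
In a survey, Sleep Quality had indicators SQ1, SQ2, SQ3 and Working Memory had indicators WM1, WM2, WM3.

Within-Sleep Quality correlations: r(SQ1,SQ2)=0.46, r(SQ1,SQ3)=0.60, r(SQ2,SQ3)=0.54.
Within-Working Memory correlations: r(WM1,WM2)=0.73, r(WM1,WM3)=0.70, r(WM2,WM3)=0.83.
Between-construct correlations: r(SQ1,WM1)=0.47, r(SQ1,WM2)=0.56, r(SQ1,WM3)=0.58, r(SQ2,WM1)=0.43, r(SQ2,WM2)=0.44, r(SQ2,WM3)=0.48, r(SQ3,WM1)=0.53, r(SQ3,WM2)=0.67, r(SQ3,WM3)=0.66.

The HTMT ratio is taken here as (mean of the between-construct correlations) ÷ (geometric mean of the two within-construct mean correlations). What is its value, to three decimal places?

0.845

Mean between = 4.82/9 = 0.5356.
Mean within-SQ = 1.60/3 = 0.5333; mean within-WM = 2.26/3 = 0.7533.
Geometric mean = √(0.5333 × 0.7533) = 0.6338.
HTMT = 0.5356 / 0.6338 = 0.845.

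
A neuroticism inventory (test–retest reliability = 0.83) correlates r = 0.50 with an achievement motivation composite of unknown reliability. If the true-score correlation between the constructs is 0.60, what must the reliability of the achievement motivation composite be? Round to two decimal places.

0.84

r_true = r_obs / √(r_xx · r_yy) ⇒ 0.60 = 0.50 / √(0.83 · r_yy).
√(0.83 · r_yy) = 0.50 / 0.60 = 0.8333; 0.83 · r_yy = 0.6944; r_yy = 0.6944 / 0.83 ≈ 0.84.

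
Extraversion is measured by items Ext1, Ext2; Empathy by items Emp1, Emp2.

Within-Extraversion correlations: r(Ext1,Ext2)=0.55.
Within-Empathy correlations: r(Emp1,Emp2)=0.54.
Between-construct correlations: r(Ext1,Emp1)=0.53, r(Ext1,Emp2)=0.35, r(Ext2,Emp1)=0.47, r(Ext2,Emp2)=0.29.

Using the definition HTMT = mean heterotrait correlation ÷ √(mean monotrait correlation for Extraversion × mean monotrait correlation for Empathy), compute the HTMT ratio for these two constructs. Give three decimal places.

Between-construct mean = 1.64/4 = 0.4100.
Mean within-Ext = 0.55/1 = 0.5500; mean within-Emp = 0.54/1 = 0.5400.
Geometric mean = √(0.5500 × 0.5400) = 0.5450.
HTMT = 0.4100 / 0.5450 = 0.752.

0.752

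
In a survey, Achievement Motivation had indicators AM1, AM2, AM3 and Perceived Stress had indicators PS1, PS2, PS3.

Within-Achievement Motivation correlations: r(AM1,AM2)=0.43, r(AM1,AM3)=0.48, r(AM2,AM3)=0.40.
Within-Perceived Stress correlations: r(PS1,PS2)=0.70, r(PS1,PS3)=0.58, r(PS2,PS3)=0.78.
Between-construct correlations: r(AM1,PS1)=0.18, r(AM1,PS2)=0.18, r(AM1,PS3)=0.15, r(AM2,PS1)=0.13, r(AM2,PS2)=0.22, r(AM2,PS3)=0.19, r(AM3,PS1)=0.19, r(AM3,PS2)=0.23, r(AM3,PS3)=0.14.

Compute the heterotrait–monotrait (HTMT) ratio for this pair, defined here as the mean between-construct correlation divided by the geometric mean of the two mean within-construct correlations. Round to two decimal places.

0.33

Mean heterotrait r = 1.61/9 = 0.1789.
Mean within-AM = 1.31/3 = 0.4367; mean within-PS = 2.06/3 = 0.6867.
Geometric mean = √(0.4367 × 0.6867) = 0.5476.
HTMT = 0.1789 / 0.5476 = 0.33.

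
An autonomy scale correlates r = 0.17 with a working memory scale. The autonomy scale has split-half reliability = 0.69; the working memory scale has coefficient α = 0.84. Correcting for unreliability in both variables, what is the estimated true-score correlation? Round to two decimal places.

r_true = r_obs / √(r_xx · r_yy) = 0.17 / √(0.69 × 0.84) = 0.17 / √0.5796 = 0.17 / 0.7613 ≈ 0.22.

0.22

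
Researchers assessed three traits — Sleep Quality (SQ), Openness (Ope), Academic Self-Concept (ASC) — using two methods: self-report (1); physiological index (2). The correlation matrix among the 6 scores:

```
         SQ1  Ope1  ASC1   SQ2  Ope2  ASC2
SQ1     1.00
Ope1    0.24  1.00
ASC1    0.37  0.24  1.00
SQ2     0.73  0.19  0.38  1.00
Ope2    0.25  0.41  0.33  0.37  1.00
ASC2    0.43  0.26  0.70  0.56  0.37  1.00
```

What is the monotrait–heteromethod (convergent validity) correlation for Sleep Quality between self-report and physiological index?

Same trait (SQ), different methods: r(SQ1, SQ2) = 0.73.

0.73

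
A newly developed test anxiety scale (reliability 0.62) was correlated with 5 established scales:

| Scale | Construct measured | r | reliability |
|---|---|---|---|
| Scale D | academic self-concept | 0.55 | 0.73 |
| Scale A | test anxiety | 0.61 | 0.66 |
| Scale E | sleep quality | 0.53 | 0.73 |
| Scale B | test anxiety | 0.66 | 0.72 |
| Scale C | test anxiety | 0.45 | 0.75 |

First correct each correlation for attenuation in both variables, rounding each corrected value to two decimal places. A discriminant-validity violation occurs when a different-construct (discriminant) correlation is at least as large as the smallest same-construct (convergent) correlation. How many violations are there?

2

Disattenuated r (r / √(r_scale · r_new)):
  Scale D (disc): 0.55 / √(0.73·0.62) = 0.82
  Scale A (conv): 0.61 / √(0.66·0.62) = 0.95
  Scale E (disc): 0.53 / √(0.73·0.62) = 0.79
  Scale B (conv): 0.66 / √(0.72·0.62) = 0.99
  Scale C (conv): 0.45 / √(0.75·0.62) = 0.66
Smallest convergent = 0.66. Discriminant values: 0.82, 0.79; count ≥ 0.66 → 2.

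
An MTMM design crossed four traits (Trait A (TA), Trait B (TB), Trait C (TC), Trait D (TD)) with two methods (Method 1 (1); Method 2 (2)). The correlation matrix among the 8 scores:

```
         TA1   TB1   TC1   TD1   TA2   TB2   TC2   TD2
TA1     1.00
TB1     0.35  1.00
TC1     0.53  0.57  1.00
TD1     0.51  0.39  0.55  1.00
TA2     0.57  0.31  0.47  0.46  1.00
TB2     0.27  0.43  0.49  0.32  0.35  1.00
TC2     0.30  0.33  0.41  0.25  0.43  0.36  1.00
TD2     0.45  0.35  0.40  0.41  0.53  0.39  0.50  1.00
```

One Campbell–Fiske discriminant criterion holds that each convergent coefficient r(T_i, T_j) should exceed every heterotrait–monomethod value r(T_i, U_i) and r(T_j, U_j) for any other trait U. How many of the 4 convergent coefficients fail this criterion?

Convergent coefficients and their comparison sets:
TA (methods 1·2): 0.57 vs {0.35, 0.35, 0.53, 0.43, 0.51, 0.53} → pass.
TB (methods 1·2): 0.43 vs {0.35, 0.35, 0.57, 0.36, 0.39, 0.39} → fail.
TC (methods 1·2): 0.41 vs {0.53, 0.43, 0.57, 0.36, 0.55, 0.50} → fail.
TD (methods 1·2): 0.41 vs {0.51, 0.53, 0.39, 0.39, 0.55, 0.50} → fail.
3 of 4 fail.

3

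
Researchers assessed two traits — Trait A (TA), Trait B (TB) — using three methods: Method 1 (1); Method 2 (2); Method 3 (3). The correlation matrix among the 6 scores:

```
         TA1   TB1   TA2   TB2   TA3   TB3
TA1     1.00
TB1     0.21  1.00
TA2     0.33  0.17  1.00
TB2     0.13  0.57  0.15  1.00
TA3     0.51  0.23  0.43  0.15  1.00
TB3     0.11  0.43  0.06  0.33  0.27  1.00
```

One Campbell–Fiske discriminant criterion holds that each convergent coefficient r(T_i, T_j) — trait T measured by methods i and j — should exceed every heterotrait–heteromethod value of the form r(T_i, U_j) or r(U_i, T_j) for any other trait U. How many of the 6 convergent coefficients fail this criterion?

0

Checking each validity diagonal entry against its comparison values:
TA (methods 1·2): 0.33 vs {0.13, 0.17} → pass.
TA (methods 1·3): 0.51 vs {0.11, 0.23} → pass.
TA (methods 2·3): 0.43 vs {0.06, 0.15} → pass.
TB (methods 1·2): 0.57 vs {0.17, 0.13} → pass.
TB (methods 1·3): 0.43 vs {0.23, 0.11} → pass.
TB (methods 2·3): 0.33 vs {0.15, 0.06} → pass.
0 of 6 fail.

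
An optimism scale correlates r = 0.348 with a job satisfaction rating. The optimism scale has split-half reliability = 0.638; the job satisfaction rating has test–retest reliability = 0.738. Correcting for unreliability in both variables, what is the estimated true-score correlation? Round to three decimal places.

0.507

r_true = r_obs / √(r_xx · r_yy) = 0.348 / √(0.638 × 0.738) = 0.348 / √0.470844 = 0.348 / 0.6862 ≈ 0.507.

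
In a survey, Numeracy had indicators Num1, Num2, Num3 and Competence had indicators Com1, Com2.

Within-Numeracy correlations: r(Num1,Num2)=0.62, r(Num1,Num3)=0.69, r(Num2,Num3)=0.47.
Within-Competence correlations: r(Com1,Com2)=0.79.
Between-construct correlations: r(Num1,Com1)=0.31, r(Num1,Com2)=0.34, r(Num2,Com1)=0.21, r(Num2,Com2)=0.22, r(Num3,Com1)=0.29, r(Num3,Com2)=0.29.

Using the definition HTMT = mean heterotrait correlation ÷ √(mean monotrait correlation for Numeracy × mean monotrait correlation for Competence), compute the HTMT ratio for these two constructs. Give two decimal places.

Mean heterotrait r = 1.66/6 = 0.2767.
Mean within-Num = 1.78/3 = 0.5933; mean within-Com = 0.79/1 = 0.7900.
Geometric mean = √(0.5933 × 0.7900) = 0.6846.
HTMT = 0.2767 / 0.6846 = 0.40.

0.40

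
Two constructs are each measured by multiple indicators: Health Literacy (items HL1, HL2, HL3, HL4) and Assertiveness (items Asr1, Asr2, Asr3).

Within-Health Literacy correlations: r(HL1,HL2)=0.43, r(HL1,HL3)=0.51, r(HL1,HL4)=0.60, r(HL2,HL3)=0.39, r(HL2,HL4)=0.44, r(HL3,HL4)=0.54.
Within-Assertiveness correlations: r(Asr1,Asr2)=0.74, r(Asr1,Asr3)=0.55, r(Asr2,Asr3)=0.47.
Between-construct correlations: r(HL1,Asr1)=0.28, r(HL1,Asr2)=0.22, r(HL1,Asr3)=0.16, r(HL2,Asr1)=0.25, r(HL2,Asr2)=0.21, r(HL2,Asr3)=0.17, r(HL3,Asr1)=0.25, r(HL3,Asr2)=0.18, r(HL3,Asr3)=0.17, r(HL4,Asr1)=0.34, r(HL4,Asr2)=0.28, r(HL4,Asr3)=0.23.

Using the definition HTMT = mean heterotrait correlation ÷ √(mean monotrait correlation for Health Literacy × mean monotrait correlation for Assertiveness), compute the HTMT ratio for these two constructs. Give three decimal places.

Mean between = 2.74/12 = 0.2283.
Mean within-HL = 2.91/6 = 0.4850; mean within-Asr = 1.76/3 = 0.5867.
Geometric mean = √(0.4850 × 0.5867) = 0.5334.
HTMT = 0.2283 / 0.5334 = 0.428.

0.428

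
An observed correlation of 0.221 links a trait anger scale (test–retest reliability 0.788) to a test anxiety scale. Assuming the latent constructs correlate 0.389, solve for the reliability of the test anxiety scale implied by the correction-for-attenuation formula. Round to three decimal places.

0.410

r_true = r_obs / √(r_xx · r_yy) ⇒ 0.389 = 0.221 / √(0.788 · r_yy).
√(0.788 · r_yy) = 0.221 / 0.389 = 0.5681; 0.788 · r_yy = 0.3227; r_yy = 0.3227 / 0.788 ≈ 0.410.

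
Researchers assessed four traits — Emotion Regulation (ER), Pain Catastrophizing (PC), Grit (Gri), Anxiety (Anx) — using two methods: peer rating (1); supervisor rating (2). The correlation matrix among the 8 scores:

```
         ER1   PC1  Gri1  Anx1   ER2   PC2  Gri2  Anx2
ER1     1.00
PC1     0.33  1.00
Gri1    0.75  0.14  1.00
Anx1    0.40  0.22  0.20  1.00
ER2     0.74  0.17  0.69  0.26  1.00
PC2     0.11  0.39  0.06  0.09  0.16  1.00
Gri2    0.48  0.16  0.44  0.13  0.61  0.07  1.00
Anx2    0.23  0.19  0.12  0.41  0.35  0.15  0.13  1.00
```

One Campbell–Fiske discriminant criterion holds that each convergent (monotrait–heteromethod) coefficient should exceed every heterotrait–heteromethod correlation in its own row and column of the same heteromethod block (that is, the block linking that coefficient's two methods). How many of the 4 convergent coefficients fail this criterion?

Each convergent coefficient versus the relevant comparison correlations:
ER (methods 1·2): 0.74 vs {0.11, 0.17, 0.48, 0.69, 0.23, 0.26} → pass.
PC (methods 1·2): 0.39 vs {0.17, 0.11, 0.16, 0.06, 0.19, 0.09} → pass.
Gri (methods 1·2): 0.44 vs {0.69, 0.48, 0.06, 0.16, 0.12, 0.13} → fail.
Anx (methods 1·2): 0.41 vs {0.26, 0.23, 0.09, 0.19, 0.13, 0.12} → pass.
1 of 4 fail.

1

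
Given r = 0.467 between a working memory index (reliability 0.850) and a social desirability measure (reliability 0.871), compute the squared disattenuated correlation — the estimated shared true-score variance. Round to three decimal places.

0.295

Disattenuated r = 0.467 / √(0.850 × 0.871) = 0.467 / 0.8604 = 0.5428.
Shared true-score variance = 0.5428² = 0.2946 ≈ 0.295.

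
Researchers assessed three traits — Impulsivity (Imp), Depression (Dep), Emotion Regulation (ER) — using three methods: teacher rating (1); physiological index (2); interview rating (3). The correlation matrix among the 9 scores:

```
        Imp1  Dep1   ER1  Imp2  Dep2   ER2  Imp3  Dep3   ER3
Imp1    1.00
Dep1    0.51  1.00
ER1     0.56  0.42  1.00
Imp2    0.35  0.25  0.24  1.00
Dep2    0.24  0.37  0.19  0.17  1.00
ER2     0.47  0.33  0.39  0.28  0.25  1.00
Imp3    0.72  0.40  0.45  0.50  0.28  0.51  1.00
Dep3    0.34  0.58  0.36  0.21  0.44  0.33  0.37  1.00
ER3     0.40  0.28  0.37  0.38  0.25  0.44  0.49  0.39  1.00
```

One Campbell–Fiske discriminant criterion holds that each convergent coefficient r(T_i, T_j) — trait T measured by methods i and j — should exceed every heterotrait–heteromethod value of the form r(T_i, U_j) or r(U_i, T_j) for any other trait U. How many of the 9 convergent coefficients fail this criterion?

5

Each convergent coefficient versus the relevant comparison correlations:
Imp (methods 1·2): 0.35 vs {0.24, 0.25, 0.47, 0.24} → fail.
Imp (methods 1·3): 0.72 vs {0.34, 0.40, 0.40, 0.45} → pass.
Imp (methods 2·3): 0.50 vs {0.21, 0.28, 0.38, 0.51} → fail.
Dep (methods 1·2): 0.37 vs {0.25, 0.24, 0.33, 0.19} → pass.
Dep (methods 1·3): 0.58 vs {0.40, 0.34, 0.28, 0.36} → pass.
Dep (methods 2·3): 0.44 vs {0.28, 0.21, 0.25, 0.33} → pass.
ER (methods 1·2): 0.39 vs {0.24, 0.47, 0.19, 0.33} → fail.
ER (methods 1·3): 0.37 vs {0.45, 0.40, 0.36, 0.28} → fail.
ER (methods 2·3): 0.44 vs {0.51, 0.38, 0.33, 0.25} → fail.
5 of 9 fail.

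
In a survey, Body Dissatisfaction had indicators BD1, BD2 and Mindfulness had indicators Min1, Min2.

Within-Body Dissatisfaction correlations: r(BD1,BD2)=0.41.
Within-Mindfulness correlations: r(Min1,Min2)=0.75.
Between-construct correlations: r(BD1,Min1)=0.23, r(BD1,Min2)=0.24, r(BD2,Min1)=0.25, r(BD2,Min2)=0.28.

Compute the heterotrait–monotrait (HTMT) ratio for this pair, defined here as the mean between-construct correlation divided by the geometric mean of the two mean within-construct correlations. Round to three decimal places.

0.451

Between-construct mean = 1.00/4 = 0.2500.
Mean within-BD = 0.41/1 = 0.4100; mean within-Min = 0.75/1 = 0.7500.
Geometric mean = √(0.4100 × 0.7500) = 0.5545.
HTMT = 0.2500 / 0.5545 = 0.451.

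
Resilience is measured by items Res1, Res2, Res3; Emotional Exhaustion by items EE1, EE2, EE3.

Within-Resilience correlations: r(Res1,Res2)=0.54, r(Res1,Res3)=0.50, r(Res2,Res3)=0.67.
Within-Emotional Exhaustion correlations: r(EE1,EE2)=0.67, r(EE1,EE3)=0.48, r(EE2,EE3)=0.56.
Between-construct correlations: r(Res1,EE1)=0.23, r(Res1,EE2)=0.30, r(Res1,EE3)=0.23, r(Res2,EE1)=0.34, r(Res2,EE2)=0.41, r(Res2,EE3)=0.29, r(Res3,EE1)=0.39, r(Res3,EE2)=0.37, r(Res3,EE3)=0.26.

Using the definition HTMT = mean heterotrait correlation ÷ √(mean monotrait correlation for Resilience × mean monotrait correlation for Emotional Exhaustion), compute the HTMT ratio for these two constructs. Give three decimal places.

0.550

Mean between = 2.82/9 = 0.3133.
Mean within-Res = 1.71/3 = 0.5700; mean within-EE = 1.71/3 = 0.5700.
Geometric mean = √(0.5700 × 0.5700) = 0.5700.
HTMT = 0.3133 / 0.5700 = 0.550.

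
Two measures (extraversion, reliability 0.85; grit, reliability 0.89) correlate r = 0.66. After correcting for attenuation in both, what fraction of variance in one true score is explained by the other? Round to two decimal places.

Disattenuated r = 0.66 / √(0.85 × 0.89) = 0.66 / 0.8698 = 0.7588.
Shared true-score variance = 0.7588² = 0.5758 ≈ 0.58.

0.58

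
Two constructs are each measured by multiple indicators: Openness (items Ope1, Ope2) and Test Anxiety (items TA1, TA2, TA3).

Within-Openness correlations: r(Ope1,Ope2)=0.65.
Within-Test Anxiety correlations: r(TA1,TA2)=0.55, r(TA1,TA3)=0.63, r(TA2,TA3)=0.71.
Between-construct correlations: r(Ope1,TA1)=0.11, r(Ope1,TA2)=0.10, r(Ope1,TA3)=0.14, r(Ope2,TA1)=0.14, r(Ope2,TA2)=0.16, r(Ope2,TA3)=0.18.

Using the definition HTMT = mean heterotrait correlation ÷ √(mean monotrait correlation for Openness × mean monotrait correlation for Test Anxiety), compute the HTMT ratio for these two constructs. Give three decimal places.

0.216

Between-construct mean = 0.83/6 = 0.1383.
Mean within-Ope = 0.65/1 = 0.6500; mean within-TA = 1.89/3 = 0.6300.
Geometric mean = √(0.6500 × 0.6300) = 0.6399.
HTMT = 0.1383 / 0.6399 = 0.216.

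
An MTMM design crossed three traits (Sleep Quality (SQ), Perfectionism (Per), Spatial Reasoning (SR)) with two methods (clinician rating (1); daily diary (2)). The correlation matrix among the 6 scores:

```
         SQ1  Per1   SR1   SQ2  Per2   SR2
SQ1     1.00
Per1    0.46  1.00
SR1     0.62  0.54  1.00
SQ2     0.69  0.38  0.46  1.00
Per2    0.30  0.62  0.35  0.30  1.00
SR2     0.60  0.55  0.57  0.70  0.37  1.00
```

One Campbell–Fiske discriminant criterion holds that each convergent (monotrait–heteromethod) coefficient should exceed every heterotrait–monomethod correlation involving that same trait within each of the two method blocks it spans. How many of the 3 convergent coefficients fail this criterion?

Each convergent coefficient versus the relevant comparison correlations:
SQ (methods 1·2): 0.69 vs {0.46, 0.30, 0.62, 0.70} → fail.
Per (methods 1·2): 0.62 vs {0.46, 0.30, 0.54, 0.37} → pass.
SR (methods 1·2): 0.57 vs {0.62, 0.70, 0.54, 0.37} → fail.
2 of 3 fail.

2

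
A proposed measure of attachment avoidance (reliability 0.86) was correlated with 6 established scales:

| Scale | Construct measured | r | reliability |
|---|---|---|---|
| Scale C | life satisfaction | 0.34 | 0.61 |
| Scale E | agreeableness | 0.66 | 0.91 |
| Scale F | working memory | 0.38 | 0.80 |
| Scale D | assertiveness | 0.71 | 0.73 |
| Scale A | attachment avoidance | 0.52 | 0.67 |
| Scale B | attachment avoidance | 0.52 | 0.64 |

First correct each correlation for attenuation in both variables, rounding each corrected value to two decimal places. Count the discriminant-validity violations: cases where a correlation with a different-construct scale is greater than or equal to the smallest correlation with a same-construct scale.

2

Disattenuated r (r / √(r_scale · r_new)):
  Scale C (disc): 0.34 / √(0.61·0.86) = 0.47
  Scale E (disc): 0.66 / √(0.91·0.86) = 0.75
  Scale F (disc): 0.38 / √(0.80·0.86) = 0.46
  Scale D (disc): 0.71 / √(0.73·0.86) = 0.90
  Scale A (conv): 0.52 / √(0.67·0.86) = 0.69
  Scale B (conv): 0.52 / √(0.64·0.86) = 0.70
Smallest convergent = 0.69. Discriminant values: 0.47, 0.75, 0.46, 0.90; count ≥ 0.69 → 2.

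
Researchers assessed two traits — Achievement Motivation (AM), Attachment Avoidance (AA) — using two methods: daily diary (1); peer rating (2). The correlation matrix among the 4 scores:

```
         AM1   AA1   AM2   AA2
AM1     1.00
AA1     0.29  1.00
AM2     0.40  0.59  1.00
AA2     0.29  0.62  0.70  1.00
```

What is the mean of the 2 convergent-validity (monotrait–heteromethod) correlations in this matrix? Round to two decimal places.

Convergent values: 0.40, 0.62; mean = 1.02/2 = 0.51.

0.51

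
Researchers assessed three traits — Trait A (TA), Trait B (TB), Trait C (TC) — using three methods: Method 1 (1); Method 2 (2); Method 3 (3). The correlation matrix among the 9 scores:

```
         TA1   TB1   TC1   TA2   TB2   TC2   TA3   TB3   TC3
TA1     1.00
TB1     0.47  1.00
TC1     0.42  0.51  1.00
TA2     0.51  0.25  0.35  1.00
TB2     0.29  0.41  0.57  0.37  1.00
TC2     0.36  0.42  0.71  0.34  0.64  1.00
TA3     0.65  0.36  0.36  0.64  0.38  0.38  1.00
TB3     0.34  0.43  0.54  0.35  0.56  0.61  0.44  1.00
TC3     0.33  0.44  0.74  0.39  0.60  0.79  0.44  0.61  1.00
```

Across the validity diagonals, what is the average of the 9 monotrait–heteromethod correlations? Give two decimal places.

Convergent values: 0.51, 0.65, 0.64, 0.41, 0.43, 0.56, 0.71, 0.74, 0.79; mean = 5.44/9 = 0.60.

0.60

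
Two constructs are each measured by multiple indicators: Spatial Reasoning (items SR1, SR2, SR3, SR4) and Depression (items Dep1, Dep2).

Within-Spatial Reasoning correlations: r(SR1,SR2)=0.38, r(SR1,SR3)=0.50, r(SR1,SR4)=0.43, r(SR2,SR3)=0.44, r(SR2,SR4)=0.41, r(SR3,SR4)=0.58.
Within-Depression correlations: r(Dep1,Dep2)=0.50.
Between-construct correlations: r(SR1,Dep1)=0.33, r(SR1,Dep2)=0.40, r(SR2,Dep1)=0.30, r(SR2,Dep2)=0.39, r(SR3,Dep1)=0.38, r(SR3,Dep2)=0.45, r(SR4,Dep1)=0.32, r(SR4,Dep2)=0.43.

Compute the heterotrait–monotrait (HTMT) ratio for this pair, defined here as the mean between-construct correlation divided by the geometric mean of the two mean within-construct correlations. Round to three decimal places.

0.785

Mean heterotrait r = 3.00/8 = 0.3750.
Mean within-SR = 2.74/6 = 0.4567; mean within-Dep = 0.50/1 = 0.5000.
Geometric mean = √(0.4567 × 0.5000) = 0.4779.
HTMT = 0.3750 / 0.4779 = 0.785.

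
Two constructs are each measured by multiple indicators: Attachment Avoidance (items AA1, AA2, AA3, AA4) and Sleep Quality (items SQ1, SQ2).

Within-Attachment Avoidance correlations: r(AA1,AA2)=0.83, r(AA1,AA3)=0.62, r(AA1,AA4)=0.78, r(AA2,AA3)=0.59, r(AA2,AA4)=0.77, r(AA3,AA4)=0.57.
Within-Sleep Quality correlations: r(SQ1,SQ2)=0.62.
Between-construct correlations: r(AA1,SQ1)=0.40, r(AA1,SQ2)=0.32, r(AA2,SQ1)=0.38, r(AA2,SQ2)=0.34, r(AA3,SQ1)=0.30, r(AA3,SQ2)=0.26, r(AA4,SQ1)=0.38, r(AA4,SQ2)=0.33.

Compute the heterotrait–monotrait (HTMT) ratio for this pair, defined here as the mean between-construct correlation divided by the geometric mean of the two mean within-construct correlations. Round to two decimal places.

Between-construct mean = 2.71/8 = 0.3388.
Mean within-AA = 4.16/6 = 0.6933; mean within-SQ = 0.62/1 = 0.6200.
Geometric mean = √(0.6933 × 0.6200) = 0.6556.
HTMT = 0.3388 / 0.6556 = 0.52.

0.52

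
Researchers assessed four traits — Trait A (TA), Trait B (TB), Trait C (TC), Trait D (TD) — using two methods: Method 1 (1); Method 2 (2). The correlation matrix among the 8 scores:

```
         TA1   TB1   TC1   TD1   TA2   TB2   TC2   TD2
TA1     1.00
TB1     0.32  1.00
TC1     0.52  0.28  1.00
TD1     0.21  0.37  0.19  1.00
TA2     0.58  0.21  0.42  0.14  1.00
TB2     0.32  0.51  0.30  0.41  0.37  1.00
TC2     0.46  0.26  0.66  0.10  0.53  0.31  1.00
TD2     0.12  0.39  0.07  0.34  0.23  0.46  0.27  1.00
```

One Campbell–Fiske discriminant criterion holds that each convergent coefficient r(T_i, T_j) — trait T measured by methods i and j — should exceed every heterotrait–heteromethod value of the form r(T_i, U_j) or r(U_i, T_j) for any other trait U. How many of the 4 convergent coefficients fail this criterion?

Each convergent coefficient versus the relevant comparison correlations:
TA (methods 1·2): 0.58 vs {0.32, 0.21, 0.46, 0.42, 0.12, 0.14} → pass.
TB (methods 1·2): 0.51 vs {0.21, 0.32, 0.26, 0.30, 0.39, 0.41} → pass.
TC (methods 1·2): 0.66 vs {0.42, 0.46, 0.30, 0.26, 0.07, 0.10} → pass.
TD (methods 1·2): 0.34 vs {0.14, 0.12, 0.41, 0.39, 0.10, 0.07} → fail.
1 of 4 fail.

1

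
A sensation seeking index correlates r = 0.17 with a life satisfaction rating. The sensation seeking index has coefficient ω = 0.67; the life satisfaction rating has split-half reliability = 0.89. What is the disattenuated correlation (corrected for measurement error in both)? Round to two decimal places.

0.22

r_true = r_obs / √(r_xx · r_yy) = 0.17 / √(0.67 × 0.89) = 0.17 / √0.5963 = 0.17 / 0.7722 ≈ 0.22.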